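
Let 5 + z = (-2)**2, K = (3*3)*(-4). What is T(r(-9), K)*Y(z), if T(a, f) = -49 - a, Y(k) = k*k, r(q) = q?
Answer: -40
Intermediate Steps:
K = -36 (K = 9*(-4) = -36)
z = -1 (z = -5 + (-2)**2 = -5 + 4 = -1)
Y(k) = k**2
T(r(-9), K)*Y(z) = (-49 - 1*(-9))*(-1)**2 = (-49 + 9)*1 = -40*1 = -40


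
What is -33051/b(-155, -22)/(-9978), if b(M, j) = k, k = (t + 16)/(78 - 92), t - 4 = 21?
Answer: -77119/68183 ≈ -1.1311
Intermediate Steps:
t = 25 (t = 4 + 21 = 25)
k = -41/14 (k = (25 + 16)/(78 - 92) = 41/(-14) = 41*(-1/14) = -41/14 ≈ -2.9286)
b(M, j) = -41/14
-33051/b(-155, -22)/(-9978) = -33051/(-41/14)/(-9978) = -33051*(-14/41)*(-1/9978) = (462714/41)*(-1/9978) = -77119/68183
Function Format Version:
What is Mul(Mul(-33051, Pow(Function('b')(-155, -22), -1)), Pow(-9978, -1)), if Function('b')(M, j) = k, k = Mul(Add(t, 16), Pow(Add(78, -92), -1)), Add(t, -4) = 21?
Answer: Rational(-77119, 68183) ≈ -1.1311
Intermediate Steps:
t = 25 (t = Add(4, 21) = 25)
k = Rational(-41, 14) (k = Mul(Add(25, 16), Pow(Add(78, -92), -1)) = Mul(41, Pow(-14, -1)) = Mul(41, Rational(-1, 14)) = Rational(-41, 14) ≈ -2.9286)
Function('b')(M, j) = Rational(-41, 14)
Mul(Mul(-33051, Pow(Function('b')(-155, -22), -1)), Pow(-9978, -1)) = Mul(Mul(-33051, Pow(Rational(-41, 14), -1)), Pow(-9978, -1)) = Mul(Mul(-33051, Rational(-14, 41)), Rational(-1, 9978)) = Mul(Rational(462714, 41), Rational(-1, 9978)) = Rational(-77119, 68183)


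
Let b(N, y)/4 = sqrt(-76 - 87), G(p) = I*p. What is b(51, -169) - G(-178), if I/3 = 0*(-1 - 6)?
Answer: 4*I*sqrt(163) ≈ 51.069*I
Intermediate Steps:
I = 0 (I = 3*(0*(-1 - 6)) = 3*(0*(-7)) = 3*0 = 0)
G(p) = 0 (G(p) = 0*p = 0)
b(N, y) = 4*I*sqrt(163) (b(N, y) = 4*sqrt(-76 - 87) = 4*sqrt(-163) = 4*(I*sqrt(163)) = 4*I*sqrt(163))
b(51, -169) - G(-178) = 4*I*sqrt(163) - 1*0 = 4*I*sqrt(163) + 0 = 4*I*sqrt(163)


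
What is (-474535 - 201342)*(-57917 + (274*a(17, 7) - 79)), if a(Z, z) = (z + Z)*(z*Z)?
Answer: -489705328596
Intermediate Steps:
a(Z, z) = Z*z*(Z + z) (a(Z, z) = (Z + z)*(Z*z) = Z*z*(Z + z))
(-474535 - 201342)*(-57917 + (274*a(17, 7) - 79)) = (-474535 - 201342)*(-57917 + (274*(17*7*(17 + 7)) - 79)) = -675877*(-57917 + (274*(17*7*24) - 79)) = -675877*(-57917 + (274*2856 - 79)) = -675877*(-57917 + (782544 - 79)) = -675877*(-57917 + 782465) = -675877*724548 = -489705328596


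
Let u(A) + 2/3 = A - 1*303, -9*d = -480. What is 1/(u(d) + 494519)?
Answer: 3/1482806 ≈ 2.0232e-6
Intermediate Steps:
d = 160/3 (d = -⅑*(-480) = 160/3 ≈ 53.333)
u(A) = -911/3 + A (u(A) = -⅔ + (A - 1*303) = -⅔ + (A - 303) = -⅔ + (-303 + A) = -911/3 + A)
1/(u(d) + 494519) = 1/((-911/3 + 160/3) + 494519) = 1/(-751/3 + 494519) = 1/(1482806/3) = 3/1482806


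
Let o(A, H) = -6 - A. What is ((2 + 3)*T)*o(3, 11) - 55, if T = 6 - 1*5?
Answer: -100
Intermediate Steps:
T = 1 (T = 6 - 5 = 1)
((2 + 3)*T)*o(3, 11) - 55 = ((2 + 3)*1)*(-6 - 1*3) - 55 = (5*1)*(-6 - 3) - 55 = 5*(-9) - 55 = -45 - 55 = -100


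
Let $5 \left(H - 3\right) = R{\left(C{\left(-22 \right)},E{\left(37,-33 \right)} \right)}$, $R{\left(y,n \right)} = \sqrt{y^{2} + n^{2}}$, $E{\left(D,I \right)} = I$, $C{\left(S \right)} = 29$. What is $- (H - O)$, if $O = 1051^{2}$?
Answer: $1104598 - \frac{\sqrt{1930}}{5} \approx 1.1046 \cdot 10^{6}$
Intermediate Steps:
$R{\left(y,n \right)} = \sqrt{n^{2} + y^{2}}$
$H = 3 + \frac{\sqrt{1930}}{5}$ ($H = 3 + \frac{\sqrt{\left(-33\right)^{2} + 29^{2}}}{5} = 3 + \frac{\sqrt{1089 + 841}}{5} = 3 + \frac{\sqrt{1930}}{5} \approx 11.786$)
$O = 1104601$
$- (H - O) = - (\left(3 + \frac{\sqrt{1930}}{5}\right) - 1104601) = - (-1104598 + \frac{\sqrt{1930}}{5}) = 1104598 - \frac{\sqrt{1930}}{5}$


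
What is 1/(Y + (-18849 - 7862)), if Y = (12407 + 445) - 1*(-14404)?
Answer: 1/545 ≈ 0.0018349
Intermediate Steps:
Y = 27256 (Y = 12852 + 14404 = 27256)
1/(Y + (-18849 - 7862)) = 1/(27256 + (-18849 - 7862)) = 1/(27256 - 26711) = 1/545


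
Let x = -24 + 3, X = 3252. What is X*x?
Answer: -68292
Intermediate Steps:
x = -21
X*x = 3252*(-21) = -68292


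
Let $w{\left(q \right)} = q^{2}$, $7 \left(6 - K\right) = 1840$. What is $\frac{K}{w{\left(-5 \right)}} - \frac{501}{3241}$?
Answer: $- \frac{844999}{81025} \approx -10.429$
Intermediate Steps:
$K = - \frac{1798}{7}$ ($K = 6 - \frac{1840}{7} = - \frac{1798}{7} \approx -256.86$)
$\frac{K}{w{\left(-5 \right)}} - \frac{501}{3241} = - \frac{1798}{7 \left(-5\right)^{2}} - \frac{501}{3241} = - \frac{1798}{7 \cdot 25} - \frac{501}{3241} = \left(- \frac{1798}{7}\right) \frac{1}{25} - \frac{501}{3241} = - \frac{1798}{175} - \frac{501}{3241} = - \frac{844999}{81025}$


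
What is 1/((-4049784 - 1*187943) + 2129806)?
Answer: -1/2107921 ≈ -4.7440e-7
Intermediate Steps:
1/((-4049784 - 1*187943) + 2129806) = 1/((-4049784 - 187943) + 2129806) = 1/(-4237727 + 2129806) = 1/(-2107921) = -1/2107921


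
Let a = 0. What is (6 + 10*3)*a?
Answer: 0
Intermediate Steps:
(6 + 10*3)*a = (6 + 10*3)*0 = (6 + 30)*0 = 36*0 = 0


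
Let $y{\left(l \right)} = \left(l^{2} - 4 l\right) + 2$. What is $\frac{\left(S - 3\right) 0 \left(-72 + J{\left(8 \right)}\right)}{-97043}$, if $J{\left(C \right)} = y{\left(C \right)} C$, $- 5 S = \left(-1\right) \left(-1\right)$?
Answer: $0$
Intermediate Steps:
$y{\left(l \right)} = 2 + l^{2} - 4 l$
$S = - \frac{1}{5}$ ($S = - \frac{\left(-1\right) \left(-1\right)}{5} = \left(- \frac{1}{5}\right) 1 = - \frac{1}{5} \approx -0.2$)
$J{\left(C \right)} = C \left(2 + C^{2} - 4 C\right)$ ($J{\left(C \right)} = \left(2 + C^{2} - 4 C\right) C = C \left(2 + C^{2} - 4 C\right)$)
$\frac{\left(S - 3\right) 0 \left(-72 + J{\left(8 \right)}\right)}{-97043} = \frac{\left(- \frac{1}{5} - 3\right) 0 \left(-72 + 8 \left(2 + 8^{2} - 32\right)\right)}{-97043} = \left(- \frac{16}{5}\right) 0 \left(-72 + 8 \left(2 + 64 - 32\right)\right) \left(- \frac{1}{97043}\right) = 0 \left(-72 + 8 \cdot 34\right) \left(- \frac{1}{97043}\right) = 0 \left(-72 + 272\right) \left(- \frac{1}{97043}\right) = 0 \cdot 200 \left(- \frac{1}{97043}\right) = 0 \left(- \frac{1}{97043}\right) = 0$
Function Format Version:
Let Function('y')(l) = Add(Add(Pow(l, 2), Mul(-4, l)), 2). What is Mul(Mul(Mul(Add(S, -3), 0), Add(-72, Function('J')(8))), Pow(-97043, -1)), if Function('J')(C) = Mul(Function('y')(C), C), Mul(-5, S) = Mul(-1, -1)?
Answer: 0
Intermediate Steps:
Function('y')(l) = Add(2, Pow(l, 2), Mul(-4, l))
S = Rational(-1, 5) (S = Mul(Rational(-1, 5), Mul(-1, -1)) = Mul(Rational(-1, 5), 1) = Rational(-1, 5) ≈ -0.20000)
Function('J')(C) = Mul(C, Add(2, Pow(C, 2), Mul(-4, C))) (Function('J')(C) = Mul(Add(2, Pow(C, 2), Mul(-4, C)), C) = Mul(C, Add(2, Pow(C, 2), Mul(-4, C))))
Mul(Mul(Mul(Add(S, -3), 0), Add(-72, Function('J')(8))), Pow(-97043, -1)) = Mul(Mul(Mul(Add(Rational(-1, 5), -3), 0), Add(-72, Mul(8, Add(2, Pow(8, 2), Mul(-4, 8))))), Pow(-97043, -1)) = Mul(Mul(Mul(Rational(-16, 5), 0), Add(-72, Mul(8, Add(2, 64, -32)))), Rational(-1, 97043)) = Mul(Mul(0, Add(-72, Mul(8, 34))), Rational(-1, 97043)) = Mul(Mul(0, Add(-72, 272)), Rational(-1, 97043)) = Mul(Mul(0, 200), Rational(-1, 97043)) = Mul(0, Rational(-1, 97043)) = 0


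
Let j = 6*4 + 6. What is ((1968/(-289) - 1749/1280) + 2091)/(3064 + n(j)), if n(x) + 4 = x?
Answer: 256826073/381017600 ≈ 0.67405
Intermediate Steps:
j = 30 (j = 24 + 6 = 30)
n(x) = -4 + x
((1968/(-289) - 1749/1280) + 2091)/(3064 + n(j)) = ((1968/(-289) - 1749/1280) + 2091)/(3064 + (-4 + 30)) = ((1968*(-1/289) - 1749*1/1280) + 2091)/(3064 + 26) = ((-1968/289 - 1749/1280) + 2091)/3090 = (-3024501/369920 + 2091)*(1/3090) = (770478219/369920)*(1/3090) = 256826073/381017600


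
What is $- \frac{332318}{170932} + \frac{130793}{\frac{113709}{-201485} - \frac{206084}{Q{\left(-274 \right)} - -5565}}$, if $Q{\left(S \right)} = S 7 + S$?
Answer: $- \frac{7603872408668319213}{3581570262586802} \approx -2123.1$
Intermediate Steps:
$Q{\left(S \right)} = 8 S$ ($Q{\left(S \right)} = 7 S + S = 8 S$)
$- \frac{332318}{170932} + \frac{130793}{\frac{113709}{-201485} - \frac{206084}{Q{\left(-274 \right)} - -5565}} = - \frac{332318}{170932} + \frac{130793}{\frac{113709}{-201485} - \frac{206084}{8 \left(-274\right) - -5565}} = \left(-332318\right) \frac{1}{170932} + \frac{130793}{113709 \left(- \frac{1}{201485}\right) - \frac{206084}{-2192 + 5565}} = - \frac{166159}{85466} + \frac{130793}{- \frac{113709}{201485} - \frac{206084}{3373}} = - \frac{166159}{85466} + \frac{130793}{- \frac{41906375197}{679608905}} = - \frac{166159}{85466} + 130793 \left(- \frac{679608905}{41906375197}\right) = - \frac{166159}{85466} - \frac{88888087511665}{41906375197} = - \frac{7603872408668319213}{3581570262586802}$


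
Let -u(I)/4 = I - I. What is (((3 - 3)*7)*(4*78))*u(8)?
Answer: 0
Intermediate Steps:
u(I) = 0 (u(I) = -4*(I - I) = -4*0 = 0)
(((3 - 3)*7)*(4*78))*u(8) = (((3 - 3)*7)*(4*78))*0 = ((0*7)*312)*0 = (0*312)*0 = 0*0 = 0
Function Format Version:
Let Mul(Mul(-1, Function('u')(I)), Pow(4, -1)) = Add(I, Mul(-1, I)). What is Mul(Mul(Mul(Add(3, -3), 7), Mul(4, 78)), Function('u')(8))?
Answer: 0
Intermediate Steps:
Function('u')(I) = 0 (Function('u')(I) = Mul(-4, Add(I, Mul(-1, I))) = Mul(-4, 0) = 0)
Mul(Mul(Mul(Add(3, -3), 7), Mul(4, 78)), Function('u')(8)) = Mul(Mul(Mul(Add(3, -3), 7), Mul(4, 78)), 0) = Mul(Mul(Mul(0, 7), 312), 0) = Mul(Mul(0, 312), 0) = Mul(0, 0) = 0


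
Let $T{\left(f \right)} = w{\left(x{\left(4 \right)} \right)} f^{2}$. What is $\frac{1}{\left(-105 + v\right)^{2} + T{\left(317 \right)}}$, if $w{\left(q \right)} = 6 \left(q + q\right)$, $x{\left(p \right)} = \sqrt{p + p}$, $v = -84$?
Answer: $- \frac{3969}{1292407230839} + \frac{803912 \sqrt{2}}{3877221692517} \approx 2.9016 \cdot 10^{-7}$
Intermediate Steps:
$x{\left(p \right)} = \sqrt{2} \sqrt{p}$ ($x{\left(p \right)} = \sqrt{2 p} = \sqrt{2} \sqrt{p}$)
$w{\left(q \right)} = 12 q$ ($w{\left(q \right)} = 6 \cdot 2 q = 12 q$)
$T{\left(f \right)} = 24 \sqrt{2} f^{2}$ ($T{\left(f \right)} = 12 \sqrt{2} \sqrt{4} f^{2} = 12 \sqrt{2} \cdot 2 f^{2} = 12 \cdot 2 \sqrt{2} f^{2} = 24 \sqrt{2} f^{2}$)
$\frac{1}{\left(-105 + v\right)^{2} + T{\left(317 \right)}} = \frac{1}{\left(-105 - 84\right)^{2} + 24 \sqrt{2} \cdot 317^{2}} = \frac{1}{\left(-189\right)^{2} + 24 \sqrt{2} \cdot 100489} = \frac{1}{35721 + 2411736 \sqrt{2}}$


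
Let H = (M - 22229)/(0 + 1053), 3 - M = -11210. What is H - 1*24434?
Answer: -317778/13 ≈ -24444.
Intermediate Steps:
M = 11213 (M = 3 - 1*(-11210) = 3 + 11210 = 11213)
H = -136/13 (H = (11213 - 22229)/(0 + 1053) = -11016/1053 = -11016*1/1053 = -136/13 ≈ -10.462)
H - 1*24434 = -136/13 - 1*24434 = -136/13 - 24434 = -317778/13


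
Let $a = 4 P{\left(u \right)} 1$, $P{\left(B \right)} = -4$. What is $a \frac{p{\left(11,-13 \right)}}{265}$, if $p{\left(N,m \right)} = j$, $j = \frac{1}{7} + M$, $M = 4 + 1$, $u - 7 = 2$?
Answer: $- \frac{576}{1855} \approx -0.31051$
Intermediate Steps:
$u = 9$ ($u = 7 + 2 = 9$)
$M = 5$
$j = \frac{36}{7}$ ($j = \frac{1}{7} + 5 = \frac{36}{7} \approx 5.1429$)
$p{\left(N,m \right)} = \frac{36}{7}$
$a = -16$ ($a = 4 \left(-4\right) 1 = \left(-16\right) 1 = -16$)
$a \frac{p{\left(11,-13 \right)}}{265} = - 16 \frac{36}{7 \cdot 265} = - 16 \cdot \frac{36}{7} \cdot \frac{1}{265} = \left(-16\right) \frac{36}{1855} = - \frac{576}{1855}$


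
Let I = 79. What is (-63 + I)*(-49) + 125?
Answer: -659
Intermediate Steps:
(-63 + I)*(-49) + 125 = (-63 + 79)*(-49) + 125 = 16*(-49) + 125 = -784 + 125 = -659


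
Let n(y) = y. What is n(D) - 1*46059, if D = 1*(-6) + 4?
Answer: -46061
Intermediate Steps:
D = -2 (D = -6 + 4 = -2)
n(D) - 1*46059 = -2 - 1*46059 = -2 - 46059 = -46061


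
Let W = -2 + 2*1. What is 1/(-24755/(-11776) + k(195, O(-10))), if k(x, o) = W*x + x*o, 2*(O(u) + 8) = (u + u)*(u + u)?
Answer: 11776/440918195 ≈ 2.6708e-5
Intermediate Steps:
W = 0 (W = -2 + 2 = 0)
O(u) = -8 + 2*u² (O(u) = -8 + ((u + u)*(u + u))/2 = -8 + ((2*u)*(2*u))/2 = -8 + (4*u²)/2 = -8 + 2*u²)
k(x, o) = o*x (k(x, o) = 0*x + x*o = 0 + o*x = o*x)
1/(-24755/(-11776) + k(195, O(-10))) = 1/(-24755/(-11776) + (-8 + 2*(-10)²)*195) = 1/(-24755*(-1/11776) + (-8 + 2*100)*195) = 1/(24755/11776 + (-8 + 200)*195) = 1/(24755/11776 + 192*195) = 1/(24755/11776 + 37440) = 1/(440918195/11776) = 11776/440918195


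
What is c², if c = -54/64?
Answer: 729/1024 ≈ 0.71191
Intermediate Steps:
c = -27/32 (c = -54*1/64 = -27/32 ≈ -0.84375)
c² = (-27/32)² = 729/1024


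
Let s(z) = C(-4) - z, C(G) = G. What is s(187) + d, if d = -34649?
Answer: -34840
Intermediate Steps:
s(z) = -4 - z
s(187) + d = (-4 - 1*187) - 34649 = (-4 - 187) - 34649 = -191 - 34649 = -34840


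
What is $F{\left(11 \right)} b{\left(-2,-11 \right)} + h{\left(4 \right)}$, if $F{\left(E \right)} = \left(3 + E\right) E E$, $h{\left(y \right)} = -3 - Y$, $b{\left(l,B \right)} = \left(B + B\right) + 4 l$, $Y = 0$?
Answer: $-50823$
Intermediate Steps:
$b{\left(l,B \right)} = 2 B + 4 l$
$h{\left(y \right)} = -3$ ($h{\left(y \right)} = -3 - 0 = -3 + 0 = -3$)
$F{\left(E \right)} = E^{2} \left(3 + E\right)$ ($F{\left(E \right)} = \left(3 + E\right) E^{2} = E^{2} \left(3 + E\right)$)
$F{\left(11 \right)} b{\left(-2,-11 \right)} + h{\left(4 \right)} = 11^{2} \left(3 + 11\right) \left(2 \left(-11\right) + 4 \left(-2\right)\right) - 3 = 121 \cdot 14 \left(-22 - 8\right) - 3 = 1694 \left(-30\right) - 3 = -50820 - 3 = -50823$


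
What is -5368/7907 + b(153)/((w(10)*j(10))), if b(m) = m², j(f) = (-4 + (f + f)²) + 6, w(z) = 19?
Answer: 48031393/20131222 ≈ 2.3859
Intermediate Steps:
j(f) = 2 + 4*f² (j(f) = (-4 + (2*f)²) + 6 = (-4 + 4*f²) + 6 = 2 + 4*f²)
-5368/7907 + b(153)/((w(10)*j(10))) = -5368/7907 + 153²/((19*(2 + 4*10²))) = -5368*1/7907 + 23409/((19*(2 + 4*100))) = -5368/7907 + 23409/((19*(2 + 400))) = -5368/7907 + 23409/((19*402)) = -5368/7907 + 23409/7638 = -5368/7907 + 23409*(1/7638) = -5368/7907 + 7803/2546 = 48031393/20131222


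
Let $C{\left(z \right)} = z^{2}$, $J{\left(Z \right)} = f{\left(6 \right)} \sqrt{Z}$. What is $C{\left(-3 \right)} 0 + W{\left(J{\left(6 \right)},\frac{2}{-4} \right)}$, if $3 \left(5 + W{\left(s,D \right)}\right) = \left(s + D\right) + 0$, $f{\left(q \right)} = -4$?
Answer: $- \frac{31}{6} - \frac{4 \sqrt{6}}{3} \approx -8.4326$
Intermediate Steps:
$J{\left(Z \right)} = - 4 \sqrt{Z}$
$W{\left(s,D \right)} = -5 + \frac{D}{3} + \frac{s}{3}$ ($W{\left(s,D \right)} = -5 + \frac{\left(s + D\right) + 0}{3} = -5 + \frac{\left(D + s\right) + 0}{3} = -5 + \frac{D + s}{3} = -5 + \left(\frac{D}{3} + \frac{s}{3}\right) = -5 + \frac{D}{3} + \frac{s}{3}$)
$C{\left(-3 \right)} 0 + W{\left(J{\left(6 \right)},\frac{2}{-4} \right)} = \left(-3\right)^{2} \cdot 0 + \left(-5 + \frac{2 \frac{1}{-4}}{3} + \frac{\left(-4\right) \sqrt{6}}{3}\right) = 9 \cdot 0 - \left(5 + \frac{4 \sqrt{6}}{3} - \frac{2}{3} \left(- \frac{1}{4}\right)\right) = 0 - \left(\frac{31}{6} + \frac{4 \sqrt{6}}{3}\right) = - \frac{31}{6} - \frac{4 \sqrt{6}}{3}$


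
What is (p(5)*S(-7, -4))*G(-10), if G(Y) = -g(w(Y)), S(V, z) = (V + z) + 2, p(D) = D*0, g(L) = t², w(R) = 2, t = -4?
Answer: 0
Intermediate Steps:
g(L) = 16 (g(L) = (-4)² = 16)
p(D) = 0
S(V, z) = 2 + V + z
G(Y) = -16 (G(Y) = -1*16 = -16)
(p(5)*S(-7, -4))*G(-10) = (0*(2 - 7 - 4))*(-16) = (0*(-9))*(-16) = 0*(-16) = 0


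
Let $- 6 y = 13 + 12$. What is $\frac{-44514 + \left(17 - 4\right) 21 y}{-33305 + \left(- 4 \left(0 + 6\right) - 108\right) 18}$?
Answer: $\frac{91303}{71362} \approx 1.2794$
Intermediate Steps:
$y = - \frac{25}{6}$ ($y = - \frac{13 + 12}{6} = \left(- \frac{1}{6}\right) 25 = - \frac{25}{6} \approx -4.1667$)
$\frac{-44514 + \left(17 - 4\right) 21 y}{-33305 + \left(- 4 \left(0 + 6\right) - 108\right) 18} = \frac{-44514 + \left(17 - 4\right) 21 \left(- \frac{25}{6}\right)}{-33305 + \left(- 4 \left(0 + 6\right) - 108\right) 18} = \frac{-44514 + \left(17 - 4\right) 21 \left(- \frac{25}{6}\right)}{-33305 + \left(\left(-4\right) 6 - 108\right) 18} = \frac{-44514 + 13 \cdot 21 \left(- \frac{25}{6}\right)}{-33305 + \left(-24 - 108\right) 18} = \frac{-44514 + 273 \left(- \frac{25}{6}\right)}{-33305 - 2376} = \frac{-44514 - \frac{2275}{2}}{-33305 - 2376} = - \frac{91303}{2 \left(-35681\right)} = \left(- \frac{91303}{2}\right) \left(- \frac{1}{35681}\right) = \frac{91303}{71362}$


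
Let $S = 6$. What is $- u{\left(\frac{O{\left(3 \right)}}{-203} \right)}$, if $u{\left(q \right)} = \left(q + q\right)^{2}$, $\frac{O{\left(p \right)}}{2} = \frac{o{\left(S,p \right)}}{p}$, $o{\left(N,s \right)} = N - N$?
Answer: $0$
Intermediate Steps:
$o{\left(N,s \right)} = 0$
$O{\left(p \right)} = 0$ ($O{\left(p \right)} = 2 \frac{0}{p} = 2 \cdot 0 = 0$)
$u{\left(q \right)} = 4 q^{2}$ ($u{\left(q \right)} = \left(2 q\right)^{2} = 4 q^{2}$)
$- u{\left(\frac{O{\left(3 \right)}}{-203} \right)} = - 4 \left(\frac{0}{-203}\right)^{2} = - 4 \left(0 \left(- \frac{1}{203}\right)\right)^{2} = - 4 \cdot 0^{2} = - 4 \cdot 0 = \left(-1\right) 0 = 0$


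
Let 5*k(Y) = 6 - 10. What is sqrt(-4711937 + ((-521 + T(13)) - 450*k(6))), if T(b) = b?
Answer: 21*I*sqrt(10685) ≈ 2170.7*I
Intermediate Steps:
k(Y) = -4/5 (k(Y) = (6 - 10)/5 = (1/5)*(-4) = -4/5)
sqrt(-4711937 + ((-521 + T(13)) - 450*k(6))) = sqrt(-4711937 + ((-521 + 13) - 450*(-4/5))) = sqrt(-4711937 + (-508 + 360)) = sqrt(-4711937 - 148) = sqrt(-4712085) = 21*I*sqrt(10685)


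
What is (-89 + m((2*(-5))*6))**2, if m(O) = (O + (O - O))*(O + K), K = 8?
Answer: 9186961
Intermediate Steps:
m(O) = O*(8 + O) (m(O) = (O + (O - O))*(O + 8) = (O + 0)*(8 + O) = O*(8 + O))
(-89 + m((2*(-5))*6))**2 = (-89 + ((2*(-5))*6)*(8 + (2*(-5))*6))**2 = (-89 + (-10*6)*(8 - 10*6))**2 = (-89 - 60*(8 - 60))**2 = (-89 - 60*(-52))**2 = (-89 + 3120)**2 = 3031**2 = 9186961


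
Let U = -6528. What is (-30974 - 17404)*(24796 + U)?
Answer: -883769304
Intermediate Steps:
(-30974 - 17404)*(24796 + U) = (-30974 - 17404)*(24796 - 6528) = -48378*18268 = -883769304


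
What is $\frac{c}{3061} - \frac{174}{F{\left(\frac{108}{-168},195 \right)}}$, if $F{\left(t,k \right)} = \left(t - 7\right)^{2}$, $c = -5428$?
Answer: $- \frac{166537516}{35045389} \approx -4.7521$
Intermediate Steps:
$F{\left(t,k \right)} = \left(-7 + t\right)^{2}$
$\frac{c}{3061} - \frac{174}{F{\left(\frac{108}{-168},195 \right)}} = - \frac{5428}{3061} - \frac{174}{\left(-7 + \frac{108}{-168}\right)^{2}} = \left(-5428\right) \frac{1}{3061} - \frac{174}{\left(-7 + 108 \left(- \frac{1}{168}\right)\right)^{2}} = - \frac{5428}{3061} - \frac{174}{\left(-7 - \frac{9}{14}\right)^{2}} = - \frac{5428}{3061} - \frac{174}{\left(- \frac{107}{14}\right)^{2}} = - \frac{5428}{3061} - \frac{174}{\frac{11449}{196}} = - \frac{5428}{3061} - \frac{34104}{11449} = - \frac{166537516}{35045389}$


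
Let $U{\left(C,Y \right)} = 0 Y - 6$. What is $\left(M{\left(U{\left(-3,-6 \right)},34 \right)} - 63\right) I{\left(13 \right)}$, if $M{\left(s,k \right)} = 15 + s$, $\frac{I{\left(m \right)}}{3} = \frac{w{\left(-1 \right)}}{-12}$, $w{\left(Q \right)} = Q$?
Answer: $- \frac{27}{2} \approx -13.5$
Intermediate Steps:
$U{\left(C,Y \right)} = -6$ ($U{\left(C,Y \right)} = 0 - 6 = -6$)
$I{\left(m \right)} = \frac{1}{4}$ ($I{\left(m \right)} = 3 \left(- \frac{1}{-12}\right) = 3 \left(\left(-1\right) \left(- \frac{1}{12}\right)\right) = 3 \cdot \frac{1}{12} = \frac{1}{4}$)
$\left(M{\left(U{\left(-3,-6 \right)},34 \right)} - 63\right) I{\left(13 \right)} = \left(\left(15 - 6\right) - 63\right) \frac{1}{4} = \left(9 - 63\right) \frac{1}{4} = \left(-54\right) \frac{1}{4} = - \frac{27}{2}$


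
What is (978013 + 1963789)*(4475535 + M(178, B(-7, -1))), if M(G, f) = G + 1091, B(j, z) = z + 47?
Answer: 13169870960808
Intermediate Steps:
B(j, z) = 47 + z
M(G, f) = 1091 + G
(978013 + 1963789)*(4475535 + M(178, B(-7, -1))) = (978013 + 1963789)*(4475535 + (1091 + 178)) = 2941802*(4475535 + 1269) = 2941802*4476804 = 13169870960808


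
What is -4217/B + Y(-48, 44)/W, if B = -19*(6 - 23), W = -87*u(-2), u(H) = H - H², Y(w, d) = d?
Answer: -1093531/84303 ≈ -12.971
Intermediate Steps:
W = 522 (W = -(-174)*(1 - 1*(-2)) = -(-174)*(1 + 2) = -(-174)*3 = -87*(-6) = 522)
B = 323 (B = -19*(-17) = 323)
-4217/B + Y(-48, 44)/W = -4217/323 + 44/522 = -4217*1/323 + 44*(1/522) = -4217/323 + 22/261 = -1093531/84303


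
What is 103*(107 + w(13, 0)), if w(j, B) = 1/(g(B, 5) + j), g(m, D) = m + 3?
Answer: 176439/16 ≈ 11027.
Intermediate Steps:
g(m, D) = 3 + m
w(j, B) = 1/(3 + B + j) (w(j, B) = 1/((3 + B) + j) = 1/(3 + B + j))
103*(107 + w(13, 0)) = 103*(107 + 1/(3 + 0 + 13)) = 103*(107 + 1/16) = 103*(1713/16) = 176439/16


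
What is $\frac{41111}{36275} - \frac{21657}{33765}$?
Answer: $\frac{40167016}{81655025} \approx 0.49191$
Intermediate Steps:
$\frac{41111}{36275} - \frac{21657}{33765} = 41111 \cdot \frac{1}{36275} - \frac{7219}{11255} = \frac{41111}{36275} - \frac{7219}{11255} = \frac{40167016}{81655025}$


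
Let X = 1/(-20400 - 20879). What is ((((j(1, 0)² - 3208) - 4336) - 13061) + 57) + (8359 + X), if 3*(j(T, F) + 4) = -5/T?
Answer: -4516417957/371511 ≈ -12157.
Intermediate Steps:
X = -1/41279 (X = 1/(-41279) = -1/41279 ≈ -2.4225e-5)
j(T, F) = -4 - 5/(3*T) (j(T, F) = -4 + (-5/T)/3 = -4 - 5/(3*T))
((((j(1, 0)² - 3208) - 4336) - 13061) + 57) + (8359 + X) = (((((-4 - 5/3/1)² - 3208) - 4336) - 13061) + 57) + (8359 - 1/41279) = (((((-4 - 5/3*1)² - 3208) - 4336) - 13061) + 57) + 345051160/41279 = (((((-4 - 5/3)² - 3208) - 4336) - 13061) + 57) + 345051160/41279 = (((((-17/3)² - 3208) - 4336) - 13061) + 57) + 345051160/41279 = ((((289/9 - 3208) - 4336) - 13061) + 57) + 345051160/41279 = (((-28583/9 - 4336) - 13061) + 57) + 345051160/41279 = ((-67607/9 - 13061) + 57) + 345051160/41279 = (-185156/9 + 57) + 345051160/41279 = -184643/9 + 345051160/41279 = -4516417957/371511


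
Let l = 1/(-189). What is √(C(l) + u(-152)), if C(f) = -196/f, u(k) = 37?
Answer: √37081 ≈ 192.56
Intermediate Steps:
l = -1/189 ≈ -0.0052910
√(C(l) + u(-152)) = √(-196/(-1/189) + 37) = √(-196*(-189) + 37) = √(37044 + 37) = √37081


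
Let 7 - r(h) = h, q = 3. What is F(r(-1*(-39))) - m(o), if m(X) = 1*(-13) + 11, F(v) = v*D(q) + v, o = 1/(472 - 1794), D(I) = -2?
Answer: 34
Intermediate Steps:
o = -1/1322 (o = 1/(-1322) = -1/1322 ≈ -0.00075643)
r(h) = 7 - h
F(v) = -v (F(v) = v*(-2) + v = -2*v + v = -v)
m(X) = -2 (m(X) = -13 + 11 = -2)
F(r(-1*(-39))) - m(o) = -(7 - (-1)*(-39)) - 1*(-2) = -(7 - 1*39) + 2 = -(7 - 39) + 2 = -1*(-32) + 2 = 32 + 2 = 34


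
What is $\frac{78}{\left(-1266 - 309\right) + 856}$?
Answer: $- \frac{78}{719} \approx -0.10848$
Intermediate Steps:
$\frac{78}{\left(-1266 - 309\right) + 856} = \frac{78}{-1575 + 856} = \frac{78}{-719} = 78 \left(- \frac{1}{719}\right) = - \frac{78}{719}$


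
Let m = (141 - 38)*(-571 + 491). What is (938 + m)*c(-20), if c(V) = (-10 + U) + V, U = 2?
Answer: 204456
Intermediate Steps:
c(V) = -8 + V (c(V) = (-10 + 2) + V = -8 + V)
m = -8240 (m = 103*(-80) = -8240)
(938 + m)*c(-20) = (938 - 8240)*(-8 - 20) = -7302*(-28) = 204456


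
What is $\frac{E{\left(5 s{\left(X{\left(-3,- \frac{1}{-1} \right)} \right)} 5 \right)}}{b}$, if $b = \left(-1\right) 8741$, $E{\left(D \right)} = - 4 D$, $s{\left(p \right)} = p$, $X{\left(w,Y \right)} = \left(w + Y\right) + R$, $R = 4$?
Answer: $\frac{200}{8741} \approx 0.022881$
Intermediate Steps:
$X{\left(w,Y \right)} = 4 + Y + w$ ($X{\left(w,Y \right)} = \left(w + Y\right) + 4 = \left(Y + w\right) + 4 = 4 + Y + w$)
$b = -8741$
$\frac{E{\left(5 s{\left(X{\left(-3,- \frac{1}{-1} \right)} \right)} 5 \right)}}{b} = \frac{\left(-4\right) 5 \left(4 - \frac{1}{-1} - 3\right) 5}{-8741} = - 4 \cdot 5 \left(4 - -1 - 3\right) 5 \left(- \frac{1}{8741}\right) = - 4 \cdot 5 \left(4 + 1 - 3\right) 5 \left(- \frac{1}{8741}\right) = - 4 \cdot 5 \cdot 2 \cdot 5 \left(- \frac{1}{8741}\right) = - 4 \cdot 10 \cdot 5 \left(- \frac{1}{8741}\right) = \left(-4\right) 50 \left(- \frac{1}{8741}\right) = \left(-200\right) \left(- \frac{1}{8741}\right) = \frac{200}{8741}$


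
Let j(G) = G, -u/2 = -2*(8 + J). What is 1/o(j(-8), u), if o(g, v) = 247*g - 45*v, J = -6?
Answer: -1/2336 ≈ -0.00042808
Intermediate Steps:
u = 8 (u = -(-4)*(8 - 6) = -(-4)*2 = -2*(-4) = 8)
o(g, v) = -45*v + 247*g
1/o(j(-8), u) = 1/(-45*8 + 247*(-8)) = 1/(-360 - 1976) = 1/(-2336) = -1/2336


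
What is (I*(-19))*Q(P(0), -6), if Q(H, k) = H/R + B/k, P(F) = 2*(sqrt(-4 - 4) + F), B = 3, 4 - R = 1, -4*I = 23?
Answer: -437/8 + 437*I*sqrt(2)/3 ≈ -54.625 + 206.0*I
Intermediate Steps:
I = -23/4 (I = -1/4*23 = -23/4 ≈ -5.7500)
R = 3 (R = 4 - 1*1 = 4 - 1 = 3)
P(F) = 2*F + 4*I*sqrt(2) (P(F) = 2*(sqrt(-8) + F) = 2*(2*I*sqrt(2) + F) = 2*(F + 2*I*sqrt(2)) = 2*F + 4*I*sqrt(2))
Q(H, k) = 3/k + H/3 (Q(H, k) = H/3 + 3/k = 3/k + H/3)
(I*(-19))*Q(P(0), -6) = (-23/4*(-19))*(3/(-6) + (2*0 + 4*I*sqrt(2))/3) = 437*(3*(-1/6) + (0 + 4*I*sqrt(2))/3)/4 = 437*(-1/2 + (4*I*sqrt(2))/3)/4 = 437*(-1/2 + 4*I*sqrt(2)/3)/4 = -437/8 + 437*I*sqrt(2)/3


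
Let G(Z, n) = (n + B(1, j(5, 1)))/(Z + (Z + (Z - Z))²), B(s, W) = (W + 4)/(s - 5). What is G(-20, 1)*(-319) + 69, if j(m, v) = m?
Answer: 21295/304 ≈ 70.049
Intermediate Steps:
B(s, W) = (4 + W)/(-5 + s)
G(Z, n) = (-9/4 + n)/(Z + Z²) (G(Z, n) = (n + (4 + 5)/(-5 + 1))/(Z + (Z + (Z - Z))²) = (n + 9/(-4))/(Z + (Z + 0)²) = (n - ¼*9)/(Z + Z²) = (n - 9/4)/(Z + Z²) = (-9/4 + n)/(Z + Z²))
G(-20, 1)*(-319) + 69 = ((-9/4 + 1)/((-20)*(1 - 20)))*(-319) + 69 = -1/20*(-5/4)/(-19)*(-319) + 69 = -1/20*(-1/19)*(-5/4)*(-319) + 69 = -1/304*(-319) + 69 = 319/304 + 69 = 21295/304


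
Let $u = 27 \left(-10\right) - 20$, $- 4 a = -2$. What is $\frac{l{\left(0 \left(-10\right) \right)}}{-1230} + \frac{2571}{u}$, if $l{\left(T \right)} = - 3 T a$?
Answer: $- \frac{2571}{290} \approx -8.8655$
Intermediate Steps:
$a = \frac{1}{2}$ ($a = \left(- \frac{1}{4}\right) \left(-2\right) = \frac{1}{2} \approx 0.5$)
$l{\left(T \right)} = - \frac{3 T}{2}$ ($l{\left(T \right)} = - 3 T \frac{1}{2} = - \frac{3 T}{2}$)
$u = -290$ ($u = -270 - 20 = -290$)
$\frac{l{\left(0 \left(-10\right) \right)}}{-1230} + \frac{2571}{u} = \frac{\left(- \frac{3}{2}\right) 0 \left(-10\right)}{-1230} + \frac{2571}{-290} = \left(- \frac{3}{2}\right) 0 \left(- \frac{1}{1230}\right) + 2571 \left(- \frac{1}{290}\right) = 0 \left(- \frac{1}{1230}\right) - \frac{2571}{290} = 0 - \frac{2571}{290} = - \frac{2571}{290}$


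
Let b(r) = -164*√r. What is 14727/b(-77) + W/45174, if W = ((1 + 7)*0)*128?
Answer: 14727*I*√77/12628 ≈ 10.234*I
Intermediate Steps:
W = 0 (W = (8*0)*128 = 0*128 = 0)
14727/b(-77) + W/45174 = 14727/((-164*I*√77)) + 0/45174 = 14727/((-164*I*√77)) + 0*(1/45174) = 14727/((-164*I*√77)) + 0 = 14727*(I*√77/12628) + 0 = 14727*I*√77/12628 + 0 = 14727*I*√77/12628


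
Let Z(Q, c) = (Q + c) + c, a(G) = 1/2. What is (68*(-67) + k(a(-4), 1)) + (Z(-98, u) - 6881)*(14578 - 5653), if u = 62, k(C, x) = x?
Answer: -61185430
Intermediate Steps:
a(G) = 1/2
Z(Q, c) = Q + 2*c
(68*(-67) + k(a(-4), 1)) + (Z(-98, u) - 6881)*(14578 - 5653) = (68*(-67) + 1) + ((-98 + 2*62) - 6881)*(14578 - 5653) = (-4556 + 1) + ((-98 + 124) - 6881)*8925 = -4555 + (26 - 6881)*8925 = -4555 - 6855*8925 = -4555 - 61180875 = -61185430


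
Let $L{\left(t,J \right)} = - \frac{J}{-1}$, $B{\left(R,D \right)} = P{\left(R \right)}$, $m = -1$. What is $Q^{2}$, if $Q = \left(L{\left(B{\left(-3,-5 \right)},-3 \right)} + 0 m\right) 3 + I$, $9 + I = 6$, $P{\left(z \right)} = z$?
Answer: $144$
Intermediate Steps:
$B{\left(R,D \right)} = R$
$I = -3$ ($I = -9 + 6 = -3$)
$L{\left(t,J \right)} = J$ ($L{\left(t,J \right)} = - J \left(-1\right) = - \left(-1\right) J = J$)
$Q = -12$ ($Q = \left(-3 + 0 \left(-1\right)\right) 3 - 3 = \left(-3 + 0\right) 3 - 3 = \left(-3\right) 3 - 3 = -9 - 3 = -12$)
$Q^{2} = \left(-12\right)^{2} = 144$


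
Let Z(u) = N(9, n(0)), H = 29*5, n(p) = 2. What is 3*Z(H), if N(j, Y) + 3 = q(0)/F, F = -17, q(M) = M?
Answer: -9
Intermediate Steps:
H = 145
N(j, Y) = -3 (N(j, Y) = -3 + 0/(-17) = -3 + 0*(-1/17) = -3 + 0 = -3)
Z(u) = -3
3*Z(H) = 3*(-3) = -9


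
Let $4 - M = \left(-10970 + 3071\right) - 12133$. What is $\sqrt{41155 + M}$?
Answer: $3 \sqrt{6799} \approx 247.37$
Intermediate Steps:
$M = 20036$ ($M = 4 - \left(\left(-10970 + 3071\right) - 12133\right) = 4 - \left(-7899 - 12133\right) = 4 - -20032 = 4 + 20032 = 20036$)
$\sqrt{41155 + M} = \sqrt{41155 + 20036} = \sqrt{61191} = 3 \sqrt{6799}$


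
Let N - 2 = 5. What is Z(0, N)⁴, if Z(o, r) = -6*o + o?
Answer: 0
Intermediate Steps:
N = 7 (N = 2 + 5 = 7)
Z(o, r) = -5*o
Z(0, N)⁴ = (-5*0)⁴ = 0⁴ = 0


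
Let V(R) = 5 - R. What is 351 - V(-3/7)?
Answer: 2419/7 ≈ 345.57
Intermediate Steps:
351 - V(-3/7) = 351 - (5 - (-3)/7) = 351 - (5 - 1*(-3/7)) = 351 - (5 + 3/7) = 351 - 1*38/7 = 351 - 38/7 = 2419/7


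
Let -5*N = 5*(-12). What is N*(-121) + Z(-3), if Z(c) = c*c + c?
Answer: -1446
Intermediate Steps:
Z(c) = c + c² (Z(c) = c² + c = c + c²)
N = 12 (N = -(-12) = -⅕*(-60) = 12)
N*(-121) + Z(-3) = 12*(-121) - 3*(1 - 3) = -1452 - 3*(-2) = -1452 + 6 = -1446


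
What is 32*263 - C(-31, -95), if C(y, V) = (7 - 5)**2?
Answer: 8412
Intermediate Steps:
C(y, V) = 4 (C(y, V) = 2**2 = 4)
32*263 - C(-31, -95) = 32*263 - 1*4 = 8416 - 4 = 8412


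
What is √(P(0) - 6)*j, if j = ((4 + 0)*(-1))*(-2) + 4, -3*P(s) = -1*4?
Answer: 4*I*√42 ≈ 25.923*I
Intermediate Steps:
P(s) = 4/3 (P(s) = -(-1)*4/3 = -⅓*(-4) = 4/3)
j = 12 (j = (4*(-1))*(-2) + 4 = -4*(-2) + 4 = 8 + 4 = 12)
√(P(0) - 6)*j = √(4/3 - 6)*12 = √(-14/3)*12 = (I*√42/3)*12 = 4*I*√42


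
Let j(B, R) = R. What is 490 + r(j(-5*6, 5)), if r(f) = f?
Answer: 495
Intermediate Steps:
490 + r(j(-5*6, 5)) = 490 + 5 = 495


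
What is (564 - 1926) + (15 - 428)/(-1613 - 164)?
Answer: -2419861/1777 ≈ -1361.8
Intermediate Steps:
(564 - 1926) + (15 - 428)/(-1613 - 164) = -1362 - 413/(-1777) = -1362 - 413*(-1/1777) = -1362 + 413/1777 = -2419861/1777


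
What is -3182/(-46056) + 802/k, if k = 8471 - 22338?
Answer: 3593941/319329276 ≈ 0.011255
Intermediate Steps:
k = -13867
-3182/(-46056) + 802/k = -3182/(-46056) + 802/(-13867) = -3182*(-1/46056) + 802*(-1/13867) = 1591/23028 - 802/13867 = 3593941/319329276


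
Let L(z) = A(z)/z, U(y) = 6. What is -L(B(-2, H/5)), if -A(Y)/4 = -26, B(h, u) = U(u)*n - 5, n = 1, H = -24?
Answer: -104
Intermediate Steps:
B(h, u) = 1 (B(h, u) = 6*1 - 5 = 6 - 5 = 1)
A(Y) = 104 (A(Y) = -4*(-26) = 104)
L(z) = 104/z
-L(B(-2, H/5)) = -104/1 = -104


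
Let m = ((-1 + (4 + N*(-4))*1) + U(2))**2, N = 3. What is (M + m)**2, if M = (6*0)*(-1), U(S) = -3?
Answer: 20736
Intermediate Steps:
M = 0 (M = 0*(-1) = 0)
m = 144 (m = ((-1 + (4 + 3*(-4))*1) - 3)**2 = ((-1 + (4 - 12)*1) - 3)**2 = ((-1 - 8*1) - 3)**2 = ((-1 - 8) - 3)**2 = (-9 - 3)**2 = (-12)**2 = 144)
(M + m)**2 = (0 + 144)**2 = 144**2 = 20736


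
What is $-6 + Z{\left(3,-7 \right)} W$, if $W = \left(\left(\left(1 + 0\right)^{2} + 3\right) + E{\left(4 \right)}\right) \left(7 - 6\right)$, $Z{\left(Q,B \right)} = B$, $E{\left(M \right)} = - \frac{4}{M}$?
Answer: $-27$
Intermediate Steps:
$W = 3$ ($W = \left(\left(\left(1 + 0\right)^{2} + 3\right) - \frac{4}{4}\right) \left(7 - 6\right) = \left(\left(1^{2} + 3\right) - 1\right) 1 = \left(\left(1 + 3\right) - 1\right) 1 = \left(4 - 1\right) 1 = 3 \cdot 1 = 3$)
$-6 + Z{\left(3,-7 \right)} W = -6 - 21 = -27$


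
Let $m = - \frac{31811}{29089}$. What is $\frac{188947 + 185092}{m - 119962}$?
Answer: $- \frac{10880420471}{3489606429} \approx -3.118$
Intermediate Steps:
$m = - \frac{31811}{29089}$ ($m = \left(-31811\right) \frac{1}{29089} = - \frac{31811}{29089} \approx -1.0936$)
$\frac{188947 + 185092}{m - 119962} = \frac{188947 + 185092}{- \frac{31811}{29089} - 119962} = \frac{374039}{- \frac{3489606429}{29089}} = 374039 \left(- \frac{29089}{3489606429}\right) = - \frac{10880420471}{3489606429}$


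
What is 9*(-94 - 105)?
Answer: -1791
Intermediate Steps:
9*(-94 - 105) = 9*(-199) = -1791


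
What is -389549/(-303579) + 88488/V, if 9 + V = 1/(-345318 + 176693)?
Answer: -2264599401820163/230359691727 ≈ -9830.7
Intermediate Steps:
V = -1517626/168625 (V = -9 + 1/(-345318 + 176693) = -9 + 1/(-168625) = -9 - 1/168625 = -1517626/168625 ≈ -9.0000)
-389549/(-303579) + 88488/V = -389549/(-303579) + 88488/(-1517626/168625) = -389549*(-1/303579) + 88488*(-168625/1517626) = 389549/303579 - 7460644500/758813 = -2264599401820163/230359691727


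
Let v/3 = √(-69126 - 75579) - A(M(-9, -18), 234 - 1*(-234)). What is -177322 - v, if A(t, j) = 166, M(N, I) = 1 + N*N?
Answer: -176824 - 3*I*√144705 ≈ -1.7682e+5 - 1141.2*I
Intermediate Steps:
M(N, I) = 1 + N²
v = -498 + 3*I*√144705 (v = 3*(√(-69126 - 75579) - 1*166) = 3*(√(-144705) - 166) = 3*(I*√144705 - 166) = 3*(-166 + I*√144705) = -498 + 3*I*√144705 ≈ -498.0 + 1141.2*I)
-177322 - v = -177322 - (-498 + 3*I*√144705) = -177322 + (498 - 3*I*√144705) = -176824 - 3*I*√144705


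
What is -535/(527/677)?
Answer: -362195/527 ≈ -687.28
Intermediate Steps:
-535/(527/677) = -535/(527*(1/677)) = -535/527/677 = -535*677/527 = -362195/527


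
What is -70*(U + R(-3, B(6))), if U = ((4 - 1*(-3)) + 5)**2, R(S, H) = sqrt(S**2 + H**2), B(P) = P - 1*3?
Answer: -10080 - 210*sqrt(2) ≈ -10377.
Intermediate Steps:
B(P) = -3 + P (B(P) = P - 3 = -3 + P)
R(S, H) = sqrt(H**2 + S**2)
U = 144 (U = ((4 + 3) + 5)**2 = (7 + 5)**2 = 12**2 = 144)
-70*(U + R(-3, B(6))) = -70*(144 + sqrt((-3 + 6)**2 + (-3)**2)) = -70*(144 + sqrt(3**2 + 9)) = -70*(144 + sqrt(9 + 9)) = -70*(144 + sqrt(18)) = -70*(144 + 3*sqrt(2)) = -10080 - 210*sqrt(2)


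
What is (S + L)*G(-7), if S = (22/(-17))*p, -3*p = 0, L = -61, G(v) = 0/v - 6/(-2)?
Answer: -183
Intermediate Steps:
G(v) = 3 (G(v) = 0 - 6*(-1/2) = 0 + 3 = 3)
p = 0 (p = -1/3*0 = 0)
S = 0 (S = (22/(-17))*0 = (22*(-1/17))*0 = -22/17*0 = 0)
(S + L)*G(-7) = (0 - 61)*3 = -61*3 = -183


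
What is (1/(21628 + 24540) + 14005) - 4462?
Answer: 440581225/46168 ≈ 9543.0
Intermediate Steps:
(1/(21628 + 24540) + 14005) - 4462 = (1/46168 + 14005) - 4462 = 646582841/46168 - 4462 = 440581225/46168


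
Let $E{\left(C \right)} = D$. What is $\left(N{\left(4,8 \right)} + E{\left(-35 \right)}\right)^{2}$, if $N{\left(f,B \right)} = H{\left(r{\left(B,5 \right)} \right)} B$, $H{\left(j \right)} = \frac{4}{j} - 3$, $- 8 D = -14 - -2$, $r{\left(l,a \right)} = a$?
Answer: $\frac{25921}{100} \approx 259.21$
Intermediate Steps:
$D = \frac{3}{2}$ ($D = - \frac{-14 - -2}{8} = - \frac{-14 + 2}{8} = \left(- \frac{1}{8}\right) \left(-12\right) = \frac{3}{2} \approx 1.5$)
$H{\left(j \right)} = -3 + \frac{4}{j}$
$E{\left(C \right)} = \frac{3}{2}$
$N{\left(f,B \right)} = - \frac{11 B}{5}$ ($N{\left(f,B \right)} = \left(-3 + \frac{4}{5}\right) B = - \frac{11 B}{5}$)
$\left(N{\left(4,8 \right)} + E{\left(-35 \right)}\right)^{2} = \left(\left(- \frac{11}{5}\right) 8 + \frac{3}{2}\right)^{2} = \left(- \frac{88}{5} + \frac{3}{2}\right)^{2} = \left(- \frac{161}{10}\right)^{2} = \frac{25921}{100}$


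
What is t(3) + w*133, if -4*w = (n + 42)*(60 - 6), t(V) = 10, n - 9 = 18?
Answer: -247759/2 ≈ -1.2388e+5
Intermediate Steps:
n = 27 (n = 9 + 18 = 27)
w = -1863/2 (w = -(27 + 42)*(60 - 6)/4 = -69*54/4 = -¼*3726 = -1863/2 ≈ -931.50)
t(3) + w*133 = 10 - 1863/2*133 = 10 - 247779/2 = -247759/2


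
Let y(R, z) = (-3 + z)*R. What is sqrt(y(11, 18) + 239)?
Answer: 2*sqrt(101) ≈ 20.100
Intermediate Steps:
y(R, z) = R*(-3 + z)
sqrt(y(11, 18) + 239) = sqrt(11*(-3 + 18) + 239) = sqrt(11*15 + 239) = sqrt(165 + 239) = sqrt(404) = 2*sqrt(101)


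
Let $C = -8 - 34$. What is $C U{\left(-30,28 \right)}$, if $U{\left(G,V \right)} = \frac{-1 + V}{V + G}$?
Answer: $567$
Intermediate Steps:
$U{\left(G,V \right)} = \frac{-1 + V}{G + V}$
$C = -42$
$C U{\left(-30,28 \right)} = - 42 \frac{-1 + 28}{-30 + 28} = - 42 \frac{1}{-2} \cdot 27 = - 42 \left(\left(- \frac{1}{2}\right) 27\right) = \left(-42\right) \left(- \frac{27}{2}\right) = 567$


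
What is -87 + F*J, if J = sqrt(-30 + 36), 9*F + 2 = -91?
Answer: -87 - 31*sqrt(6)/3 ≈ -112.31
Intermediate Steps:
F = -31/3 (F = -2/9 + (1/9)*(-91) = -2/9 - 91/9 = -31/3 ≈ -10.333)
J = sqrt(6) ≈ 2.4495
-87 + F*J = -87 - 31*sqrt(6)/3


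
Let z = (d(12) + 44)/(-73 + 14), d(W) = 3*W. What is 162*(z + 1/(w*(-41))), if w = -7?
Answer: -3709962/16933 ≈ -219.10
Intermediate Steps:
z = -80/59 (z = (3*12 + 44)/(-73 + 14) = (36 + 44)/(-59) = 80*(-1/59) = -80/59 ≈ -1.3559)
162*(z + 1/(w*(-41))) = 162*(-80/59 + 1/(-7*(-41))) = 162*(-80/59 + 1/287) = 162*(-22901/16933) = -3709962/16933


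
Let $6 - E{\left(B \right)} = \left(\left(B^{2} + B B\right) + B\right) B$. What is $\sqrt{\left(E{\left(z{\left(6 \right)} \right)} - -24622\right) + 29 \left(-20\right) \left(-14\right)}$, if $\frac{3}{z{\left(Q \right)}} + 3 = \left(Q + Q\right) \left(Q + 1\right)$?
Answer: $\frac{\sqrt{1933736565}}{243} \approx 180.96$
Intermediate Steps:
$z{\left(Q \right)} = \frac{3}{-3 + 2 Q \left(1 + Q\right)}$ ($z{\left(Q \right)} = \frac{3}{-3 + \left(Q + Q\right) \left(Q + 1\right)} = \frac{3}{-3 + 2 Q \left(1 + Q\right)}$)
$E{\left(B \right)} = 6 - B \left(B + 2 B^{2}\right)$ ($E{\left(B \right)} = 6 - \left(\left(B^{2} + B B\right) + B\right) B = 6 - \left(\left(B^{2} + B^{2}\right) + B\right) B = 6 - \left(2 B^{2} + B\right) B = 6 - \left(B + 2 B^{2}\right) B = 6 - B \left(B + 2 B^{2}\right)$)
$\sqrt{\left(E{\left(z{\left(6 \right)} \right)} - -24622\right) + 29 \left(-20\right) \left(-14\right)} = \sqrt{\left(\left(6 - \left(\frac{3}{-3 + 2 \cdot 6 + 2 \cdot 6^{2}}\right)^{2} - 2 \left(\frac{3}{-3 + 2 \cdot 6 + 2 \cdot 6^{2}}\right)^{3}\right) - -24622\right) + 29 \left(-20\right) \left(-14\right)} = \sqrt{\left(\left(6 - \left(\frac{3}{-3 + 12 + 2 \cdot 36}\right)^{2} - 2 \left(\frac{3}{-3 + 12 + 2 \cdot 36}\right)^{3}\right) + 24622\right) - -8120} = \sqrt{\left(\left(6 - \left(\frac{3}{-3 + 12 + 72}\right)^{2} - 2 \left(\frac{3}{-3 + 12 + 72}\right)^{3}\right) + 24622\right) + 8120} = \sqrt{\left(\left(6 - \left(\frac{3}{81}\right)^{2} - 2 \left(\frac{3}{81}\right)^{3}\right) + 24622\right) + 8120} = \sqrt{\left(\left(6 - \left(3 \cdot \frac{1}{81}\right)^{2} - 2 \left(3 \cdot \frac{1}{81}\right)^{3}\right) + 24622\right) + 8120} = \sqrt{\left(\left(6 - \left(\frac{1}{27}\right)^{2} - \frac{2}{19683}\right) + 24622\right) + 8120} = \sqrt{\left(\left(6 - \frac{1}{729} - \frac{2}{19683}\right) + 24622\right) + 8120} = \sqrt{\left(\frac{118069}{19683} + 24622\right) + 8120} = \sqrt{\frac{484752895}{19683} + 8120} = \sqrt{\frac{644578855}{19683}} = \frac{\sqrt{1933736565}}{243}$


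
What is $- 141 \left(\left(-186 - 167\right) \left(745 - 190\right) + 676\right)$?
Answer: $27528699$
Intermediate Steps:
$- 141 \left(\left(-186 - 167\right) \left(745 - 190\right) + 676\right) = - 141 \left(\left(-353\right) 555 + 676\right) = - 141 \left(-195915 + 676\right) = \left(-141\right) \left(-195239\right) = 27528699$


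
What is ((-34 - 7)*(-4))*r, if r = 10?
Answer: 1640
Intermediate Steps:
((-34 - 7)*(-4))*r = ((-34 - 7)*(-4))*10 = -41*(-4)*10 = 164*10 = 1640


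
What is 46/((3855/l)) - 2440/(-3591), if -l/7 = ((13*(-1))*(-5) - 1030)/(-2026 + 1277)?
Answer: 56470594/98748909 ≈ 0.57186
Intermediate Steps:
l = -965/107 (l = -7*((13*(-1))*(-5) - 1030)/(-2026 + 1277) = -7*(-13*(-5) - 1030)/(-749) = -7*(65 - 1030)*(-1)/749 = -(-6755)*(-1)/749 = -7*965/749 = -965/107 ≈ -9.0187)
46/((3855/l)) - 2440/(-3591) = 46/((3855/(-965/107))) - 2440/(-3591) = 46/((3855*(-107/965))) - 2440*(-1/3591) = 46/(-82497/193) + 2440/3591 = 46*(-193/82497) + 2440/3591 = -8878/82497 + 2440/3591 = 56470594/98748909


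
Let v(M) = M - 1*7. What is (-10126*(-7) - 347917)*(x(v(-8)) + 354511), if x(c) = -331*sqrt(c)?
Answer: -98211954885 + 91698585*I*sqrt(15) ≈ -9.8212e+10 + 3.5515e+8*I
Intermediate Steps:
v(M) = -7 + M (v(M) = M - 7 = -7 + M)
(-10126*(-7) - 347917)*(x(v(-8)) + 354511) = (-10126*(-7) - 347917)*(-331*sqrt(-7 - 8) + 354511) = (70882 - 347917)*(-331*I*sqrt(15) + 354511) = -277035*(-331*I*sqrt(15) + 354511) = -277035*(354511 - 331*I*sqrt(15)) = -98211954885 + 91698585*I*sqrt(15)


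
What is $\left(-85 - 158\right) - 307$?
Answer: $-550$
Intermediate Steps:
$\left(-85 - 158\right) - 307 = -243 - 307 = -550$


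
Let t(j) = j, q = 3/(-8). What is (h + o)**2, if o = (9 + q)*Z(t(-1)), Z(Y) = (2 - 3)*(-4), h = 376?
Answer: 674041/4 ≈ 1.6851e+5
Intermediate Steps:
q = -3/8 (q = 3*(-1/8) = -3/8 ≈ -0.37500)
Z(Y) = 4 (Z(Y) = -1*(-4) = 4)
o = 69/2 (o = (9 - 3/8)*4 = (69/8)*4 = 69/2 ≈ 34.500)
(h + o)**2 = (376 + 69/2)**2 = (821/2)**2 = 674041/4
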